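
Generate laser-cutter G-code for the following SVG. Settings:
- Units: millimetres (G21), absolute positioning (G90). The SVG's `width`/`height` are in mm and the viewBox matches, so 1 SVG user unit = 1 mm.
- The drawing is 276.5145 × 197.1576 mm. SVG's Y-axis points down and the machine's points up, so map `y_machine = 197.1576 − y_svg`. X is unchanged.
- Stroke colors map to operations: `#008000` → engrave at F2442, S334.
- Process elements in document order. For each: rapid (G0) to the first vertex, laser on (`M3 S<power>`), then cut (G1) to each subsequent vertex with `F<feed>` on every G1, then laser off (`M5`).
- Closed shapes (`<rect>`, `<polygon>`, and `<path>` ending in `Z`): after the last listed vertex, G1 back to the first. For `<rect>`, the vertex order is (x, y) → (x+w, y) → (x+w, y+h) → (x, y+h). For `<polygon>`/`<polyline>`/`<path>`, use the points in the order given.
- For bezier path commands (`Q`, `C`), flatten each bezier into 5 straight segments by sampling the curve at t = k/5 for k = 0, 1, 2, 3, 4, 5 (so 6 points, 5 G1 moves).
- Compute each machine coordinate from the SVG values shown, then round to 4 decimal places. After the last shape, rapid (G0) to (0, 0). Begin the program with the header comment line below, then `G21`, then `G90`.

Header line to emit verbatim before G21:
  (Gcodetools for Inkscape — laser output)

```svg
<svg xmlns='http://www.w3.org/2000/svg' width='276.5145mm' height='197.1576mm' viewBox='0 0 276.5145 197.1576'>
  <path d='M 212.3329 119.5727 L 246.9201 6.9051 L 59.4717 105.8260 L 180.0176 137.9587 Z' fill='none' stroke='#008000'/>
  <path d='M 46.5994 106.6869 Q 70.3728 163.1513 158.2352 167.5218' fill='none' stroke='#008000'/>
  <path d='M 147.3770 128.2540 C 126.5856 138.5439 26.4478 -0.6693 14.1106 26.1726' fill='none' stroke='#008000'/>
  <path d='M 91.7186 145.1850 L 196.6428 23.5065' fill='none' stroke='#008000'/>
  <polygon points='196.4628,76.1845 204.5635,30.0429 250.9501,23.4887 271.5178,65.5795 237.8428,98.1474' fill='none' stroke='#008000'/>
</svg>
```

viewBox `0 0 276.5145 197.1576` with mm width/height → 1 unit = 1 mm. Flip: y_m = 197.1576 − y_svg.

**Shape 1** — `<path>` closed polygon, stroke `#008000` → engrave (S334, F2442). Machine vertices: (212.3329,77.5849) → (246.9201,190.2525) → (59.4717,91.3316) → (180.0176,59.1989) → (212.3329,77.5849). Closed: final G1 returns to the first vertex.

**Shape 2** — `<path>` quadratic bezier, stroke `#008000` → engrave (S334, F2442). Control points (SVG): P0=(46.5994,106.6869), P1=(70.3728,163.1513), P2=(158.2352,167.5218); sampled at t=k/5. Machine vertices: (46.5994,90.4707) → (58.6723,69.9687) → (75.8724,53.6342) → (98.1995,41.4672) → (125.6538,33.4678) → (158.2352,29.6358). Open path.

**Shape 3** — `<path>` cubic bezier, stroke `#008000` → engrave (S334, F2442). Control points (SVG): P0=(147.3770,128.2540), P1=(126.5856,138.5439), P2=(26.4478,-0.6693), P3=(14.1106,26.1726); sampled at t=k/5. Machine vertices: (147.3770,68.9036) → (126.7178,78.1456) → (95.0385,108.1215) → (60.3621,143.6846) → (30.7118,169.6880) → (14.1106,170.9850). Open path.

**Shape 4** — `<path>` line segment, stroke `#008000` → engrave (S334, F2442). Machine vertices: (91.7186,51.9726) → (196.6428,173.6511). Open path.

**Shape 5** — `<polygon>` regular polygon, stroke `#008000` → engrave (S334, F2442). Machine vertices: (196.4628,120.9731) → (204.5635,167.1147) → (250.9501,173.6689) → (271.5178,131.5781) → (237.8428,99.0102) → (196.4628,120.9731). Closed: final G1 returns to the first vertex.

(Gcodetools for Inkscape — laser output)
G21
G90
G0 X212.3329 Y77.5849
M3 S334
G1 X246.9201 Y190.2525 F2442
G1 X59.4717 Y91.3316 F2442
G1 X180.0176 Y59.1989 F2442
G1 X212.3329 Y77.5849 F2442
M5
G0 X46.5994 Y90.4707
M3 S334
G1 X58.6723 Y69.9687 F2442
G1 X75.8724 Y53.6342 F2442
G1 X98.1995 Y41.4672 F2442
G1 X125.6538 Y33.4678 F2442
G1 X158.2352 Y29.6358 F2442
M5
G0 X147.3770 Y68.9036
M3 S334
G1 X126.7178 Y78.1456 F2442
G1 X95.0385 Y108.1215 F2442
G1 X60.3621 Y143.6846 F2442
G1 X30.7118 Y169.6880 F2442
G1 X14.1106 Y170.9850 F2442
M5
G0 X91.7186 Y51.9726
M3 S334
G1 X196.6428 Y173.6511 F2442
M5
G0 X196.4628 Y120.9731
M3 S334
G1 X204.5635 Y167.1147 F2442
G1 X250.9501 Y173.6689 F2442
G1 X271.5178 Y131.5781 F2442
G1 X237.8428 Y99.0102 F2442
G1 X196.4628 Y120.9731 F2442
M5
G0 X0.0000 Y0.0000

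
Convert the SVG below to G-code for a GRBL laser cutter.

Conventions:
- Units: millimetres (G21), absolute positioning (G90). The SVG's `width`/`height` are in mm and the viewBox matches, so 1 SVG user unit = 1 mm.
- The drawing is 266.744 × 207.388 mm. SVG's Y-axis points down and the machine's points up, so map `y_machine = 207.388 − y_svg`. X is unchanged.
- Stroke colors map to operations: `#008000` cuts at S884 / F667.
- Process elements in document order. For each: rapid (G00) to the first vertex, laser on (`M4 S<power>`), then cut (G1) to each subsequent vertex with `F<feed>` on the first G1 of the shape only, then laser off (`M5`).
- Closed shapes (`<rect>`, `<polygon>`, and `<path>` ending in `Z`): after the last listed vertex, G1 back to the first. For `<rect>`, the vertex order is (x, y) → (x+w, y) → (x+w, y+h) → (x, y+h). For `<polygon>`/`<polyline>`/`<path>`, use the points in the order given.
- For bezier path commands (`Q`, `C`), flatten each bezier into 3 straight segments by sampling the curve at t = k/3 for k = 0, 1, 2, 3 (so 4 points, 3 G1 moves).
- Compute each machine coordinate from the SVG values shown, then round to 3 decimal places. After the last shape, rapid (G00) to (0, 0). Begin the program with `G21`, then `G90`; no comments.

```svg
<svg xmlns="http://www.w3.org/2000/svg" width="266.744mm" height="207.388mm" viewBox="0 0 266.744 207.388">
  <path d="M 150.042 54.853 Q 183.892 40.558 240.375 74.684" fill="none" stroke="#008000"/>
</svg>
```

1 u = 1 mm; y_m = 207.388 − y.

[1] `<path>` quadratic bezier, #008000→cut S884 F667: (150.042,152.535) → (175.123,156.685) → (205.234,150.075) → (240.375,132.704)

G21
G90
G00 X150.042 Y152.535
M4 S884
G1 X175.123 Y156.685 F667
G1 X205.234 Y150.075
G1 X240.375 Y132.704
M5
G00 X0.000 Y0.000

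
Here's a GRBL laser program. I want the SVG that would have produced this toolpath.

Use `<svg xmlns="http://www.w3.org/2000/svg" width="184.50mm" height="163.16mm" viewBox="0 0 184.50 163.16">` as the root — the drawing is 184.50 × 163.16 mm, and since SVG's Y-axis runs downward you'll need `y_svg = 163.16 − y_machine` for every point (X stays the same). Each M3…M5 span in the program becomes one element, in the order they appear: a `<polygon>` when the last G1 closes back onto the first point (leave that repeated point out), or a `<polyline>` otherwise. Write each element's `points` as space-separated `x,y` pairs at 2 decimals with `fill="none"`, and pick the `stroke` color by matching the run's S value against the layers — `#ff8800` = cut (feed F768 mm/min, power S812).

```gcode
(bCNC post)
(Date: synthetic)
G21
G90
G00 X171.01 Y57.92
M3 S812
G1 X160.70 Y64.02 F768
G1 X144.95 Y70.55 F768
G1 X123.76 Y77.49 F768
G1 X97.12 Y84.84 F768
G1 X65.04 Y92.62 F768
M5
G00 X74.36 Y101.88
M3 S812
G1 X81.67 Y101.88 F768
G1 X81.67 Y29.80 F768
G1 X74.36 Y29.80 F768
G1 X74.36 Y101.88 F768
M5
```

<svg xmlns="http://www.w3.org/2000/svg" width="184.50mm" height="163.16mm" viewBox="0 0 184.50 163.16">
  <polyline points="171.01,105.24 160.70,99.14 144.95,92.61 123.76,85.67 97.12,78.32 65.04,70.54" fill="none" stroke="#ff8800"/>
  <polygon points="74.36,61.28 81.67,61.28 81.67,133.36 74.36,133.36" fill="none" stroke="#ff8800"/>
</svg>

Machine Y-up, SVG Y-down with viewBox height 163.16, so y_svg = 163.16 − y_machine; X carries over. Every run uses S812, so all elements get stroke `#ff8800` (cut).

Run 1: The run is open, so emit a `<polyline>` with points (Y-flipped): 171.01,105.24 160.70,99.14 144.95,92.61 123.76,85.67 97.12,78.32 65.04,70.54.

Run 2: The run returns to its start, so emit a `<polygon>` with points (Y-flipped): 74.36,61.28 81.67,61.28 81.67,133.36 74.36,133.36.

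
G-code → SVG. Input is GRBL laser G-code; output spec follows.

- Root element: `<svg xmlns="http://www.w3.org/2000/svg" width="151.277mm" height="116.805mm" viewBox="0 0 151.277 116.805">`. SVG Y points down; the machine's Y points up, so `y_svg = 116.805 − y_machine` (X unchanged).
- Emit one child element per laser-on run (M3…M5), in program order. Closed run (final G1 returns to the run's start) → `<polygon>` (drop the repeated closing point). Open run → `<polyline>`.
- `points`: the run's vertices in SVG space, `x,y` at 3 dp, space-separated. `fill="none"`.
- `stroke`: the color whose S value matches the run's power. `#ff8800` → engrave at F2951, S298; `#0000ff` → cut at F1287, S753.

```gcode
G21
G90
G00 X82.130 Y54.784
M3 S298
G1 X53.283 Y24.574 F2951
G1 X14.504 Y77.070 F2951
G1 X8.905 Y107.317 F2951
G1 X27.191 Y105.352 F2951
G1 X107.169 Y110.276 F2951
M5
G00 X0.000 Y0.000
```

<svg xmlns="http://www.w3.org/2000/svg" width="151.277mm" height="116.805mm" viewBox="0 0 151.277 116.805">
  <polyline points="82.130,62.021 53.283,92.231 14.504,39.735 8.905,9.488 27.191,11.453 107.169,6.529" fill="none" stroke="#ff8800"/>
</svg>

Each laser-on run becomes one SVG element. Flip Y back into SVG space with y_svg = 116.805 − y_machine. Every run uses S298, so all elements get stroke `#ff8800` (engrave).

Run 1: The run is open, so emit a `<polyline>` with points (Y-flipped): 82.130,62.021 53.283,92.231 14.504,39.735 8.905,9.488 27.191,11.453 107.169,6.529.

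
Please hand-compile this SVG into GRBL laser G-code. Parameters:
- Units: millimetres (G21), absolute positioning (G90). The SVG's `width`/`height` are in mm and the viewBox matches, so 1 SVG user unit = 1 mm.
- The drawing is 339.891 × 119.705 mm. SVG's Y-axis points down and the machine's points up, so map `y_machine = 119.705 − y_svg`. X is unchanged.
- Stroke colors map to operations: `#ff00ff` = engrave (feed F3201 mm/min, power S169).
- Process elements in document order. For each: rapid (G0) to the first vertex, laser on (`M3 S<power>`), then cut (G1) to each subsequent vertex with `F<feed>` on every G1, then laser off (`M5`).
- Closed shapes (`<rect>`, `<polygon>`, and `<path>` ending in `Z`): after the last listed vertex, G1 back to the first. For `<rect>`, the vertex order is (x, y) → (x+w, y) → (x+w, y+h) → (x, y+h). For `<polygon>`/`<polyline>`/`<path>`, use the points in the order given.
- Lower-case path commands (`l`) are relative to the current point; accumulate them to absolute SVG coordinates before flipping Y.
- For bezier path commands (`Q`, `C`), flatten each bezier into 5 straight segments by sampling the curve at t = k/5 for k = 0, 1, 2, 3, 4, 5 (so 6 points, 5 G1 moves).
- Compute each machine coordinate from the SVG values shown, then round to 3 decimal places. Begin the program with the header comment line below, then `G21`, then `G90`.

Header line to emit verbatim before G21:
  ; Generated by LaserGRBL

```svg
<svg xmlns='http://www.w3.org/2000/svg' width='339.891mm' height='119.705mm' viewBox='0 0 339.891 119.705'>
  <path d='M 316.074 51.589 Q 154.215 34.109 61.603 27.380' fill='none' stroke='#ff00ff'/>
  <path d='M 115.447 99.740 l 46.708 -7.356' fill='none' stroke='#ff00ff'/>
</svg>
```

; Generated by LaserGRBL
G21
G90
G0 X316.074 Y68.116
M3 S169
G1 X254.100 Y74.678 F3201
G1 X197.666 Y80.380 F3201
G1 X146.772 Y85.222 F3201
G1 X101.418 Y89.203 F3201
G1 X61.603 Y92.325 F3201
M5
G0 X115.447 Y19.965
M3 S169
G1 X162.155 Y27.321 F3201
M5

viewBox `0 0 339.891 119.705` with mm width/height → 1 unit = 1 mm. Flip: y_m = 119.705 − y_svg.

**Shape 1** — `<path>` quadratic bezier, stroke `#ff00ff` → engrave (S169, F3201). Control points (SVG): P0=(316.074,51.589), P1=(154.215,34.109), P2=(61.603,27.380); sampled at t=k/5. Machine vertices: (316.074,68.116) → (254.100,74.678) → (197.666,80.380) → (146.772,85.222) → (101.418,89.203) → (61.603,92.325). Open path.

**Shape 2** — `<path>` line segment, stroke `#ff00ff` → engrave (S169, F3201). Machine vertices: (115.447,19.965) → (162.155,27.321). Open path.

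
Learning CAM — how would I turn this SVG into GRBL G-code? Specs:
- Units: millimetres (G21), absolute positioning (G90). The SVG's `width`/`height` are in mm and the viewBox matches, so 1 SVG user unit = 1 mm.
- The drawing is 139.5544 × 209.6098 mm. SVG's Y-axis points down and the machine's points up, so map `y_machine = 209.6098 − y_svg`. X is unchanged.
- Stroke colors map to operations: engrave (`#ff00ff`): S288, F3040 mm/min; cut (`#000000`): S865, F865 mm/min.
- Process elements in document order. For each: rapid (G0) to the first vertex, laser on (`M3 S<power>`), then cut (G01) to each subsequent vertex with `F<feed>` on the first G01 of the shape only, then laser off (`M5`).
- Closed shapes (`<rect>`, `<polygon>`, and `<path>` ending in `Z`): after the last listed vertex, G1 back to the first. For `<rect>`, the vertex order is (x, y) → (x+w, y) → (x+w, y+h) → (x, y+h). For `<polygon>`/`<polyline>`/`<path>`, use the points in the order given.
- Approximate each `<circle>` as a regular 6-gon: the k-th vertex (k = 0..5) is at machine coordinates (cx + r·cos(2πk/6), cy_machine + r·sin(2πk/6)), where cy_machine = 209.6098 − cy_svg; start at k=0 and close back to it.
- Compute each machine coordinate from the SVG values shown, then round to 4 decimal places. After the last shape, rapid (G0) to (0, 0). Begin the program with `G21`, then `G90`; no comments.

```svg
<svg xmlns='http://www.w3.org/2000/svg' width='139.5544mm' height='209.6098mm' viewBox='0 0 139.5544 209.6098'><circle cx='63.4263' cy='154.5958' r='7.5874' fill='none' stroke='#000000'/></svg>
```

1 u = 1 mm; y_m = 209.6098 − y.

[1] `<circle>` circle, #000000→cut S865 F865: (71.0137,55.0140) → (67.2200,61.5849) → (59.6326,61.5849) → (55.8389,55.0140) → (59.6326,48.4431) → (67.2200,48.4431) → (71.0137,55.0140) (closed)

G21
G90
G0 X71.0137 Y55.0140
M3 S865
G01 X67.2200 Y61.5849 F865
G01 X59.6326 Y61.5849
G01 X55.8389 Y55.0140
G01 X59.6326 Y48.4431
G01 X67.2200 Y48.4431
G01 X71.0137 Y55.0140
M5
G0 X0.0000 Y0.0000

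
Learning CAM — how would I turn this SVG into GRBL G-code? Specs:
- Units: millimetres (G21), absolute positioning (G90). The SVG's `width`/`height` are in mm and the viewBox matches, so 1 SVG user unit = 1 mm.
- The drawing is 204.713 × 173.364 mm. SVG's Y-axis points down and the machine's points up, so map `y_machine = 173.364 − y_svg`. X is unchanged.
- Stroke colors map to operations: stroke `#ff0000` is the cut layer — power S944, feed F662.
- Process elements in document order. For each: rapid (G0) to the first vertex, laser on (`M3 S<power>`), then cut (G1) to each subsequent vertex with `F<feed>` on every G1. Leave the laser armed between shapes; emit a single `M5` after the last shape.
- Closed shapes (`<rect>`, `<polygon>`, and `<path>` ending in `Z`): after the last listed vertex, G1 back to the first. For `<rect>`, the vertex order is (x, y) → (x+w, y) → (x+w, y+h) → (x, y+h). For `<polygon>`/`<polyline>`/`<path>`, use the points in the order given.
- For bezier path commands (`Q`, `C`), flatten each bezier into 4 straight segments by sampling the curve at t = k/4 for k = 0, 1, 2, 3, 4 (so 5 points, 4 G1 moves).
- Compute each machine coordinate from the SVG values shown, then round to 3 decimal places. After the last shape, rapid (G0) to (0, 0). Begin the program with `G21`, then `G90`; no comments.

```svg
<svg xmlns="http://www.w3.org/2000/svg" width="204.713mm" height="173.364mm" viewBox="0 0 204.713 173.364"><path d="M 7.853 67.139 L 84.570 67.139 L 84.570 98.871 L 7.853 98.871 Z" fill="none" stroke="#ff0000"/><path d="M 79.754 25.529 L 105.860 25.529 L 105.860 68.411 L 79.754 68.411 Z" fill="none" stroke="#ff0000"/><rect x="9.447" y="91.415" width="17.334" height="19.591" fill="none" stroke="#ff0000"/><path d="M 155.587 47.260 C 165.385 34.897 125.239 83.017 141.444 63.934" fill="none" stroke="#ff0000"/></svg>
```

G21
G90
G0 X7.853 Y106.225
M3 S944
G1 X84.570 Y106.225 F662
G1 X84.570 Y74.493 F662
G1 X7.853 Y74.493 F662
G1 X7.853 Y106.225 F662
G0 X79.754 Y147.835
M3 S944
G1 X105.860 Y147.835 F662
G1 X105.860 Y104.953 F662
G1 X79.754 Y104.953 F662
G1 X79.754 Y147.835 F662
G0 X9.447 Y81.949
M3 S944
G1 X26.781 Y81.949 F662
G1 X26.781 Y62.358 F662
G1 X9.447 Y62.358 F662
G1 X9.447 Y81.949 F662
G0 X155.587 Y126.104
M3 S944
G1 X155.232 Y126.031 F662
G1 X146.113 Y115.247 F662
G1 X138.195 Y105.723 F662
G1 X141.444 Y109.430 F662
M5
G0 X0.000 Y0.000

viewBox `0 0 204.713 173.364` with mm width/height → 1 unit = 1 mm. Flip: y_m = 173.364 − y_svg.

**Shape 1** — `<path>` rectangle, stroke `#ff0000` → cut (S944, F662). Machine vertices: (7.853,106.225) → (84.570,106.225) → (84.570,74.493) → (7.853,74.493) → (7.853,106.225). Closed: final G1 returns to the first vertex.

**Shape 2** — `<path>` rectangle, stroke `#ff0000` → cut (S944, F662). Machine vertices: (79.754,147.835) → (105.860,147.835) → (105.860,104.953) → (79.754,104.953) → (79.754,147.835). Closed: final G1 returns to the first vertex.

**Shape 3** — `<rect>` rectangle, stroke `#ff0000` → cut (S944, F662). Machine vertices: (9.447,81.949) → (26.781,81.949) → (26.781,62.358) → (9.447,62.358) → (9.447,81.949). Closed: final G1 returns to the first vertex.

**Shape 4** — `<path>` cubic bezier, stroke `#ff0000` → cut (S944, F662). Control points (SVG): P0=(155.587,47.260), P1=(165.385,34.897), P2=(125.239,83.017), P3=(141.444,63.934); sampled at t=k/4. Machine vertices: (155.587,126.104) → (155.232,126.031) → (146.113,115.247) → (138.195,105.723) → (141.444,109.430). Open path.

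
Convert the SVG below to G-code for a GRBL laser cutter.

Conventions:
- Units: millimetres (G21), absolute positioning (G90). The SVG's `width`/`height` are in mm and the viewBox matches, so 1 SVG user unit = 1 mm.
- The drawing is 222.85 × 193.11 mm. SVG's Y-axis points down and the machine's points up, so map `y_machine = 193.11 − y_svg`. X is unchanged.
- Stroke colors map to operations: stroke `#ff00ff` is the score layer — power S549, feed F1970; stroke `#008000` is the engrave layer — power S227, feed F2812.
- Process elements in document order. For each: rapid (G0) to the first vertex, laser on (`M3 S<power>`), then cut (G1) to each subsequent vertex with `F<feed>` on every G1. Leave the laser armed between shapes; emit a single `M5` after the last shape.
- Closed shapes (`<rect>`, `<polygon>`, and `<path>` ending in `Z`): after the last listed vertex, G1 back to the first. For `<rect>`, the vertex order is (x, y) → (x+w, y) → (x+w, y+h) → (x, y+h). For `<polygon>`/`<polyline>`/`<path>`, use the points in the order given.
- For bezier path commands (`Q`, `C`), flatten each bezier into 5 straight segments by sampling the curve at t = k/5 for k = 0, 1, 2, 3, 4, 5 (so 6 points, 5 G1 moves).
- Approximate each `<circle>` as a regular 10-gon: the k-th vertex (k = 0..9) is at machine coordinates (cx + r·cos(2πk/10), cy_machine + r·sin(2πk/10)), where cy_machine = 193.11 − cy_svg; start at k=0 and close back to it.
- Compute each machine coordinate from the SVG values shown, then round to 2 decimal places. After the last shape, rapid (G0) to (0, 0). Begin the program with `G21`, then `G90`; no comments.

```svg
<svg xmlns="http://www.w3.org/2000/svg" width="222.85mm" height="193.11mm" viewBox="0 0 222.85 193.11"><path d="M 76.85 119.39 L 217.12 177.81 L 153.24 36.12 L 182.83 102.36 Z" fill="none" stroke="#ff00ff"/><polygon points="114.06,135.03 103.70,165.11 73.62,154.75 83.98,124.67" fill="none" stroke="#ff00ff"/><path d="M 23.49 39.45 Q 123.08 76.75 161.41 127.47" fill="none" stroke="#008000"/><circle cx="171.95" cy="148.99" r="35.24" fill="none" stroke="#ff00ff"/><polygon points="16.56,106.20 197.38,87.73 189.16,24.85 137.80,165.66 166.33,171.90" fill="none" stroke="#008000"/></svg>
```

Since the viewBox matches the mm dimensions, user units are millimetres directly. The only transform is the Y-flip y_m = 193.11 − y_svg.

Shape 1 is a closed polygon drawn with `<path>`. Its stroke #ff00ff means score at S549, F1970. After flipping Y the toolpath is (76.85,73.72) → (217.12,15.30) → (153.24,156.99) → (182.83,90.75) → (76.85,73.72), returning to the start.

Shape 2 is a regular polygon drawn with `<polygon>`. Its stroke #ff00ff means score at S549, F1970. After flipping Y the toolpath is (114.06,58.08) → (103.70,28.00) → (73.62,38.36) → (83.98,68.44) → (114.06,58.08), returning to the start.

Shape 3 is a quadratic bezier drawn with `<path>`. Its stroke #008000 means engrave at S227, F2812. After flipping Y the toolpath is (23.49,153.66) → (60.88,138.20) → (93.36,121.67) → (120.94,104.07) → (143.63,85.39) → (161.41,65.64).

Shape 4 is a circle drawn with `<circle>`. Its stroke #ff00ff means score at S549, F1970. After flipping Y the toolpath is (207.19,44.12) → (200.46,64.83) → (182.84,77.64) → (161.06,77.64) → (143.44,64.83) → (136.71,44.12) → (143.44,23.41) → (161.06,10.60) → (182.84,10.60) → (200.46,23.41) → (207.19,44.12), returning to the start.

Shape 5 is a closed polygon drawn with `<polygon>`. Its stroke #008000 means engrave at S227, F2812. After flipping Y the toolpath is (16.56,86.91) → (197.38,105.38) → (189.16,168.26) → (137.80,27.45) → (166.33,21.21) → (16.56,86.91), returning to the start.

G21
G90
G0 X76.85 Y73.72
M3 S549
G1 X217.12 Y15.30 F1970
G1 X153.24 Y156.99 F1970
G1 X182.83 Y90.75 F1970
G1 X76.85 Y73.72 F1970
G0 X114.06 Y58.08
M3 S549
G1 X103.70 Y28.00 F1970
G1 X73.62 Y38.36 F1970
G1 X83.98 Y68.44 F1970
G1 X114.06 Y58.08 F1970
G0 X23.49 Y153.66
M3 S227
G1 X60.88 Y138.20 F2812
G1 X93.36 Y121.67 F2812
G1 X120.94 Y104.07 F2812
G1 X143.63 Y85.39 F2812
G1 X161.41 Y65.64 F2812
G0 X207.19 Y44.12
M3 S549
G1 X200.46 Y64.83 F1970
G1 X182.84 Y77.64 F1970
G1 X161.06 Y77.64 F1970
G1 X143.44 Y64.83 F1970
G1 X136.71 Y44.12 F1970
G1 X143.44 Y23.41 F1970
G1 X161.06 Y10.60 F1970
G1 X182.84 Y10.60 F1970
G1 X200.46 Y23.41 F1970
G1 X207.19 Y44.12 F1970
G0 X16.56 Y86.91
M3 S227
G1 X197.38 Y105.38 F2812
G1 X189.16 Y168.26 F2812
G1 X137.80 Y27.45 F2812
G1 X166.33 Y21.21 F2812
G1 X16.56 Y86.91 F2812
M5
G0 X0.00 Y0.00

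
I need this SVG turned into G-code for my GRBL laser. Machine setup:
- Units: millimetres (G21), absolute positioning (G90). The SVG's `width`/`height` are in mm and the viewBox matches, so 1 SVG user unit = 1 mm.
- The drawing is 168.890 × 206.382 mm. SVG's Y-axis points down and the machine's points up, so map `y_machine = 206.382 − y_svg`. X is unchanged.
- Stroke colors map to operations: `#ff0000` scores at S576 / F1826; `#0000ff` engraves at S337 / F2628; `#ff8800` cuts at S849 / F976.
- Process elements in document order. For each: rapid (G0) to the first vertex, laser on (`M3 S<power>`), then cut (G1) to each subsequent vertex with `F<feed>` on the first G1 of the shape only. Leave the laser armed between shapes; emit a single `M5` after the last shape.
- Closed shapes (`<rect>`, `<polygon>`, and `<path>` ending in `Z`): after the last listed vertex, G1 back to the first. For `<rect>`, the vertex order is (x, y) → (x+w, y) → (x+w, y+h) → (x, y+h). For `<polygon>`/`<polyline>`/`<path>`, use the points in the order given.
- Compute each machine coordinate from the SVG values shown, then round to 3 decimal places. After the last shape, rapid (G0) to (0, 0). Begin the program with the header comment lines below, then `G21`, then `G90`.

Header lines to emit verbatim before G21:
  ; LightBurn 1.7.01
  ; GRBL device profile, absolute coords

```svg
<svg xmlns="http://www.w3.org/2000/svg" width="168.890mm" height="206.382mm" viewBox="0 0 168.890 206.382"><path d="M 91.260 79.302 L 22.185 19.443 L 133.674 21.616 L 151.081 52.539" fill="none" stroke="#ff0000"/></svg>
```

Since the viewBox matches the mm dimensions, user units are millimetres directly. The only transform is the Y-flip y_m = 206.382 − y_svg.

Shape 1 is a open polyline drawn with `<path>`. Its stroke #ff0000 means score at S576, F1826. After flipping Y the toolpath is (91.260,127.080) → (22.185,186.939) → (133.674,184.766) → (151.081,153.843).

; LightBurn 1.7.01
; GRBL device profile, absolute coords
G21
G90
G0 X91.260 Y127.080
M3 S576
G1 X22.185 Y186.939 F1826
G1 X133.674 Y184.766
G1 X151.081 Y153.843
M5
G0 X0.000 Y0.000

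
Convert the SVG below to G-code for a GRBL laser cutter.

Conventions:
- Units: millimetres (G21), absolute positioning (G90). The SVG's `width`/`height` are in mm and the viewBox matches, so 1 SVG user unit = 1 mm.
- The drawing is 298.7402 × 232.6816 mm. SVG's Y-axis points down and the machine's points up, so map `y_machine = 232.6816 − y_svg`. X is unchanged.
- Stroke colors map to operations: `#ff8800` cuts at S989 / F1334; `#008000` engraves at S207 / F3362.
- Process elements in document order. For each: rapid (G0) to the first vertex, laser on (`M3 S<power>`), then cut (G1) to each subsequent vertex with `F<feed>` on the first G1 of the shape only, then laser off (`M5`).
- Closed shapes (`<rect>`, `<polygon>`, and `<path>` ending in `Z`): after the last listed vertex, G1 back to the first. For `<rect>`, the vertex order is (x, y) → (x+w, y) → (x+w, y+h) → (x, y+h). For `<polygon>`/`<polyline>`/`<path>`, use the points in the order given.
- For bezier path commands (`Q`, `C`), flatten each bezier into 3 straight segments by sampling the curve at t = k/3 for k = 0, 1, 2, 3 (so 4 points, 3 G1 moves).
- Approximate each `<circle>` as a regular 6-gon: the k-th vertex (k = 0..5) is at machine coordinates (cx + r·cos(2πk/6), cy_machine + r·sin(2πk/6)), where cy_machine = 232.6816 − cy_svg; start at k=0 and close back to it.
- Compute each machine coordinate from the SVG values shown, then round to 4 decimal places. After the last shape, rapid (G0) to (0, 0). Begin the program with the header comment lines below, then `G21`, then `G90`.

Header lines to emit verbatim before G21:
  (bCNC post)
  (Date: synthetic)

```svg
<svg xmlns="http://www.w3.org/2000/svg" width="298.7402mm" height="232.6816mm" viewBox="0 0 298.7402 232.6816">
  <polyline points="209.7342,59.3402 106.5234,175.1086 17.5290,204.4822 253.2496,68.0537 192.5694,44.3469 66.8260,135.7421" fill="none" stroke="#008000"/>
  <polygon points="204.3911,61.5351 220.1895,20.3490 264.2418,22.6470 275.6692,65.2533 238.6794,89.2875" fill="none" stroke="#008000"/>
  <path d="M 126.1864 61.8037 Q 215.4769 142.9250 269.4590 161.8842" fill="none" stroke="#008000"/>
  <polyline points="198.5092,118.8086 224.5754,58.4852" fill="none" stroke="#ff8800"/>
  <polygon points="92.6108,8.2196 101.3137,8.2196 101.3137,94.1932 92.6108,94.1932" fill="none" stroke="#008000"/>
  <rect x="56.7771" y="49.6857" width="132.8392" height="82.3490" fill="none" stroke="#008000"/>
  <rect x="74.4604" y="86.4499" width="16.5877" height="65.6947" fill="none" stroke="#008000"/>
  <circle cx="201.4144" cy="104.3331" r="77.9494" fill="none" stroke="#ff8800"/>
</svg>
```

(bCNC post)
(Date: synthetic)
G21
G90
G0 X209.7342 Y173.3414
M3 S207
G1 X106.5234 Y57.5730 F3362
G1 X17.5290 Y28.1994
G1 X253.2496 Y164.6279
G1 X192.5694 Y188.3347
G1 X66.8260 Y96.9395
M5
G0 X204.3911 Y171.1465
M3 S207
G1 X220.1895 Y212.3326 F3362
G1 X264.2418 Y210.0346
G1 X275.6692 Y167.4283
G1 X238.6794 Y143.3941
G1 X204.3911 Y171.1465
M5
G0 X126.1864 Y170.8779
M3 S207
G1 X181.7902 Y123.7039 F3362
G1 X229.5478 Y90.3438
G1 X269.4590 Y70.7974
M5
G0 X198.5092 Y113.8730
M3 S989
G1 X224.5754 Y174.1964 F1334
M5
G0 X92.6108 Y224.4620
M3 S207
G1 X101.3137 Y224.4620 F3362
G1 X101.3137 Y138.4884
G1 X92.6108 Y138.4884
G1 X92.6108 Y224.4620
M5
G0 X56.7771 Y182.9959
M3 S207
G1 X189.6163 Y182.9959 F3362
G1 X189.6163 Y100.6469
G1 X56.7771 Y100.6469
G1 X56.7771 Y182.9959
M5
G0 X74.4604 Y146.2317
M3 S207
G1 X91.0481 Y146.2317 F3362
G1 X91.0481 Y80.5370
G1 X74.4604 Y80.5370
G1 X74.4604 Y146.2317
M5
G0 X279.3638 Y128.3485
M3 S989
G1 X240.3891 Y195.8547 F1334
G1 X162.4397 Y195.8547
G1 X123.4650 Y128.3485
G1 X162.4397 Y60.8423
G1 X240.3891 Y60.8423
G1 X279.3638 Y128.3485
M5
G0 X0.0000 Y0.0000

Since the viewBox matches the mm dimensions, user units are millimetres directly. The only transform is the Y-flip y_m = 232.6816 − y_svg.

Shape 1 is a open polyline drawn with `<polyline>`. Its stroke #008000 means engrave at S207, F3362. After flipping Y the toolpath is (209.7342,173.3414) → (106.5234,57.5730) → (17.5290,28.1994) → (253.2496,164.6279) → (192.5694,188.3347) → (66.8260,96.9395).

Shape 2 is a regular polygon drawn with `<polygon>`. Its stroke #008000 means engrave at S207, F3362. After flipping Y the toolpath is (204.3911,171.1465) → (220.1895,212.3326) → (264.2418,210.0346) → (275.6692,167.4283) → (238.6794,143.3941) → (204.3911,171.1465), returning to the start.

Shape 3 is a quadratic bezier drawn with `<path>`. Its stroke #008000 means engrave at S207, F3362. After flipping Y the toolpath is (126.1864,170.8779) → (181.7902,123.7039) → (229.5478,90.3438) → (269.4590,70.7974).

Shape 4 is a line segment drawn with `<polyline>`. Its stroke #ff8800 means cut at S989, F1334. After flipping Y the toolpath is (198.5092,113.8730) → (224.5754,174.1964).

Shape 5 is a rectangle drawn with `<polygon>`. Its stroke #008000 means engrave at S207, F3362. After flipping Y the toolpath is (92.6108,224.4620) → (101.3137,224.4620) → (101.3137,138.4884) → (92.6108,138.4884) → (92.6108,224.4620), returning to the start.

Shape 6 is a rectangle drawn with `<rect>`. Its stroke #008000 means engrave at S207, F3362. After flipping Y the toolpath is (56.7771,182.9959) → (189.6163,182.9959) → (189.6163,100.6469) → (56.7771,100.6469) → (56.7771,182.9959), returning to the start.

Shape 7 is a rectangle drawn with `<rect>`. Its stroke #008000 means engrave at S207, F3362. After flipping Y the toolpath is (74.4604,146.2317) → (91.0481,146.2317) → (91.0481,80.5370) → (74.4604,80.5370) → (74.4604,146.2317), returning to the start.

Shape 8 is a circle drawn with `<circle>`. Its stroke #ff8800 means cut at S989, F1334. After flipping Y the toolpath is (279.3638,128.3485) → (240.3891,195.8547) → (162.4397,195.8547) → (123.4650,128.3485) → (162.4397,60.8423) → (240.3891,60.8423) → (279.3638,128.3485), returning to the start.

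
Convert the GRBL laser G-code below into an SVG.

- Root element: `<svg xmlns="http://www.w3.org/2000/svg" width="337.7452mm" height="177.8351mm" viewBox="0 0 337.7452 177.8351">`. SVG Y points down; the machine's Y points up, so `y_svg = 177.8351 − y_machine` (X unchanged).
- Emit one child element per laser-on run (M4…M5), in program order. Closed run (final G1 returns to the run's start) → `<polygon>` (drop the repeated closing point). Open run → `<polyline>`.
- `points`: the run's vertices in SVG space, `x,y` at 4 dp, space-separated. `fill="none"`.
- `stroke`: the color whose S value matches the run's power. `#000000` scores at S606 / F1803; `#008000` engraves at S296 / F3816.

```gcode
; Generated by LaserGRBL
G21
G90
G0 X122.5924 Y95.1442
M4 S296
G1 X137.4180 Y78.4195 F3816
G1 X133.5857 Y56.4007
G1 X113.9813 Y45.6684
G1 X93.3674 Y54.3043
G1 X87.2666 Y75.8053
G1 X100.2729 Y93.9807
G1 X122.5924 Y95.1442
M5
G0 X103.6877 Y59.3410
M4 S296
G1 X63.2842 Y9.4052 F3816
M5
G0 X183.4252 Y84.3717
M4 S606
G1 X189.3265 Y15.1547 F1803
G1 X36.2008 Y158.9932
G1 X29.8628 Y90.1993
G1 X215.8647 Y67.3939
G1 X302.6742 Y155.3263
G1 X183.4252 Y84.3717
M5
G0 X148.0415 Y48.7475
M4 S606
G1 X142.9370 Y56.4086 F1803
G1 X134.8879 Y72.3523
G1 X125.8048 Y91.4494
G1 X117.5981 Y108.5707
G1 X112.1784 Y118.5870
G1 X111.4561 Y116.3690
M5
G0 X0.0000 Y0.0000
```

Machine Y-up, SVG Y-down with viewBox height 177.8351, so y_svg = 177.8351 − y_machine; X carries over.

Run 1: S296 ⇒ engrave layer `#008000`. The run returns to its start, so emit a `<polygon>` with points (Y-flipped): 122.5924,82.6909 137.4180,99.4156 133.5857,121.4344 113.9813,132.1667 93.3674,123.5308 87.2666,102.0298 100.2729,83.8544.

Run 2: S296 ⇒ engrave layer `#008000`. The run is open, so emit a `<polyline>` with points (Y-flipped): 103.6877,118.4941 63.2842,168.4299.

Run 3: the run's S606 means `#000000` (score). The run returns to its start, so emit a `<polygon>` with points (Y-flipped): 183.4252,93.4634 189.3265,162.6804 36.2008,18.8419 29.8628,87.6358 215.8647,110.4412 302.6742,22.5088.

Run 4: the run's S606 means `#000000` (score). The run is open, so emit a `<polyline>` with points (Y-flipped): 148.0415,129.0876 142.9370,121.4265 134.8879,105.4828 125.8048,86.3857 117.5981,69.2644 112.1784,59.2481 111.4561,61.4661.

<svg xmlns="http://www.w3.org/2000/svg" width="337.7452mm" height="177.8351mm" viewBox="0 0 337.7452 177.8351">
  <polygon points="122.5924,82.6909 137.4180,99.4156 133.5857,121.4344 113.9813,132.1667 93.3674,123.5308 87.2666,102.0298 100.2729,83.8544" fill="none" stroke="#008000"/>
  <polyline points="103.6877,118.4941 63.2842,168.4299" fill="none" stroke="#008000"/>
  <polygon points="183.4252,93.4634 189.3265,162.6804 36.2008,18.8419 29.8628,87.6358 215.8647,110.4412 302.6742,22.5088" fill="none" stroke="#000000"/>
  <polyline points="148.0415,129.0876 142.9370,121.4265 134.8879,105.4828 125.8048,86.3857 117.5981,69.2644 112.1784,59.2481 111.4561,61.4661" fill="none" stroke="#000000"/>
</svg>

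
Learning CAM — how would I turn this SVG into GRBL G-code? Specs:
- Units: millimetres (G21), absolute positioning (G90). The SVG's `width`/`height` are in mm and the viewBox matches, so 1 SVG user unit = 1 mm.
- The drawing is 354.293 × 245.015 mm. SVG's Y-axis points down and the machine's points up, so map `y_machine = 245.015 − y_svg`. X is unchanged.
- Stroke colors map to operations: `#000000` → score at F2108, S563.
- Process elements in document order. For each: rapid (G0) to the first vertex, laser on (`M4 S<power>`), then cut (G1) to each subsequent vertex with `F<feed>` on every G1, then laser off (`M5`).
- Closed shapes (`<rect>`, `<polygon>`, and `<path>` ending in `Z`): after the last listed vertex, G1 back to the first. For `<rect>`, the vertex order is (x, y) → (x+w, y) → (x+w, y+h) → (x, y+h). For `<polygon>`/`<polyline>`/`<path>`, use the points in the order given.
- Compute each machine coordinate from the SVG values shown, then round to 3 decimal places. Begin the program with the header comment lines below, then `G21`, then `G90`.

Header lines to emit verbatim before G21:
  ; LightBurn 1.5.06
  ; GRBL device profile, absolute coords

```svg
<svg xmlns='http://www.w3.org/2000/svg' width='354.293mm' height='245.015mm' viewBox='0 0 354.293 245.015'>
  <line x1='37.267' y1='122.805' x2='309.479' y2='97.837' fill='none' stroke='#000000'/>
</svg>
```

; LightBurn 1.5.06
; GRBL device profile, absolute coords
G21
G90
G0 X37.267 Y122.210
M4 S563
G1 X309.479 Y147.178 F2108
M5

Since the viewBox matches the mm dimensions, user units are millimetres directly. The only transform is the Y-flip y_m = 245.015 − y_svg.

Shape 1 is a line segment drawn with `<line>`. Its stroke #000000 means score at S563, F2108. After flipping Y the toolpath is (37.267,122.210) → (309.479,147.178).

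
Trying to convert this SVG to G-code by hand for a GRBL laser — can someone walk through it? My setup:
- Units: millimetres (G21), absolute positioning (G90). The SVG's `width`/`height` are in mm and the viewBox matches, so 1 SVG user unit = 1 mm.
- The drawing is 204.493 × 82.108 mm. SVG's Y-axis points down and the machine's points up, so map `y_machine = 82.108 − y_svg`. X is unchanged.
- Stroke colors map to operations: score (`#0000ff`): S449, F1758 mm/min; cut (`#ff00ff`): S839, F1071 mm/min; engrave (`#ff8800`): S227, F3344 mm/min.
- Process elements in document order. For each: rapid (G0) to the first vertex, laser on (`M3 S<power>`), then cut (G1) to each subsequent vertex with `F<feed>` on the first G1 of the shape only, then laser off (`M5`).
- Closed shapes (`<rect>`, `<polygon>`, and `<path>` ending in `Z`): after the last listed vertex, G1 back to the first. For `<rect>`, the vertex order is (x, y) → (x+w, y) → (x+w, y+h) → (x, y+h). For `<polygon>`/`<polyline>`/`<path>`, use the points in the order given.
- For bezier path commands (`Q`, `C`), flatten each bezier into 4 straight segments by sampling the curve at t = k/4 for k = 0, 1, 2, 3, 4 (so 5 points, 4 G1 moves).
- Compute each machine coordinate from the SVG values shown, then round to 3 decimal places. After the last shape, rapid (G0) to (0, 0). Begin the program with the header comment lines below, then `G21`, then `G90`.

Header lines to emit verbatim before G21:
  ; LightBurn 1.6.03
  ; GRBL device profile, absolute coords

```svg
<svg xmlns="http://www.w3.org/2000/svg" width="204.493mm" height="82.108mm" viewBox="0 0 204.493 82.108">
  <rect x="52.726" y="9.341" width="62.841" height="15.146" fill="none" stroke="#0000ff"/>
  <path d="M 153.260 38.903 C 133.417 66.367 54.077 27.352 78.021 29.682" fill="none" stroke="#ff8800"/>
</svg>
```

1 u = 1 mm; y_m = 82.108 − y.

[1] `<rect>` rectangle, #0000ff→score S449 F1758: (52.726,72.767) → (115.567,72.767) → (115.567,57.621) → (52.726,57.621) → (52.726,72.767) (closed)

[2] `<path>` cubic bezier, #ff8800→engrave S227 F3344: (153.260,43.205) → (129.766,33.387) → (99.220,38.390) → (76.885,48.106) → (78.021,52.426)

; LightBurn 1.6.03
; GRBL device profile, absolute coords
G21
G90
G0 X52.726 Y72.767
M3 S449
G1 X115.567 Y72.767 F1758
G1 X115.567 Y57.621
G1 X52.726 Y57.621
G1 X52.726 Y72.767
M5
G0 X153.260 Y43.205
M3 S227
G1 X129.766 Y33.387 F3344
G1 X99.220 Y38.390
G1 X76.885 Y48.106
G1 X78.021 Y52.426
M5
G0 X0.000 Y0.000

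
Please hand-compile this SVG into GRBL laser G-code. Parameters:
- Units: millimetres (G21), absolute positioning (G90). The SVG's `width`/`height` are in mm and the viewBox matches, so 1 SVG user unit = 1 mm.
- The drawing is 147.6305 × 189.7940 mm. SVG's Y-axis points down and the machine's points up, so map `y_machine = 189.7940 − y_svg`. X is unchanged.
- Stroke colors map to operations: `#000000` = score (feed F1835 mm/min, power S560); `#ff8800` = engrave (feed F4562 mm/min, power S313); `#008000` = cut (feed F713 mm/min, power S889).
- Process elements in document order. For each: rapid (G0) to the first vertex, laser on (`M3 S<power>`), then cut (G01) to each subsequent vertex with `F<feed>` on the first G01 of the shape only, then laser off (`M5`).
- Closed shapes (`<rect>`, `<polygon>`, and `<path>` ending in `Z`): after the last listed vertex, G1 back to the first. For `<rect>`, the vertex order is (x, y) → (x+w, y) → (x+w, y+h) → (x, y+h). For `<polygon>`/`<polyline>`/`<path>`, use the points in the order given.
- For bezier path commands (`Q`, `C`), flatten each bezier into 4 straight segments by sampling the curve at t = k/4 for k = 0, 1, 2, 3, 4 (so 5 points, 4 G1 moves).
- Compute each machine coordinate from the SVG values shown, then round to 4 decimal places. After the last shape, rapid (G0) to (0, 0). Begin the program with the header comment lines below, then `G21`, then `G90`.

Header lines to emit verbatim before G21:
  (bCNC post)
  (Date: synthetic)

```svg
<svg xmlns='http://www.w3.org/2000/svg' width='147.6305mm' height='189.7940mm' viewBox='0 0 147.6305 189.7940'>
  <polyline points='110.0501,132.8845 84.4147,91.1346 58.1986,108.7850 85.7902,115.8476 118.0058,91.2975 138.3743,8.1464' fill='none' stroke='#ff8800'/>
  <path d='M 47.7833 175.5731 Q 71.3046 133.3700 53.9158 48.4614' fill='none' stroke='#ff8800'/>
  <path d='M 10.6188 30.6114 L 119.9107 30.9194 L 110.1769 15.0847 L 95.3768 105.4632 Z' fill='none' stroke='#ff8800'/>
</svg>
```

(bCNC post)
(Date: synthetic)
G21
G90
G0 X110.0501 Y56.9095
M3 S313
G01 X84.4147 Y98.6594 F4562
G01 X58.1986 Y81.0090
G01 X85.7902 Y73.9464
G01 X118.0058 Y98.4965
G01 X138.3743 Y181.6476
M5
G0 X47.7833 Y14.2209
M3 S313
G01 X56.9871 Y37.9915 F4562
G01 X61.0771 Y67.1004
G01 X60.0533 Y101.5474
G01 X53.9158 Y141.3326
M5
G0 X10.6188 Y159.1826
M3 S313
G01 X119.9107 Y158.8746 F4562
G01 X110.1769 Y174.7093
G01 X95.3768 Y84.3308
G01 X10.6188 Y159.1826
M5
G0 X0.0000 Y0.0000

viewBox `0 0 147.6305 189.7940` with mm width/height → 1 unit = 1 mm. Flip: y_m = 189.7940 − y_svg.

**Shape 1** — `<polyline>` open polyline, stroke `#ff8800` → engrave (S313, F4562). Machine vertices: (110.0501,56.9095) → (84.4147,98.6594) → (58.1986,81.0090) → (85.7902,73.9464) → (118.0058,98.4965) → (138.3743,181.6476). Open path.

**Shape 2** — `<path>` quadratic bezier, stroke `#ff8800` → engrave (S313, F4562). Control points (SVG): P0=(47.7833,175.5731), P1=(71.3046,133.3700), P2=(53.9158,48.4614); sampled at t=k/4. Machine vertices: (47.7833,14.2209) → (56.9871,37.9915) → (61.0771,67.1004) → (60.0533,101.5474) → (53.9158,141.3326). Open path.

**Shape 3** — `<path>` closed polygon, stroke `#ff8800` → engrave (S313, F4562). Machine vertices: (10.6188,159.1826) → (119.9107,158.8746) → (110.1769,174.7093) → (95.3768,84.3308) → (10.6188,159.1826). Closed: final G1 returns to the first vertex.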